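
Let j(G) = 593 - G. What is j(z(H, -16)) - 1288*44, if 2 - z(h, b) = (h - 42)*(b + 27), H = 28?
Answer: -56235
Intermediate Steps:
z(h, b) = 2 - (-42 + h)*(27 + b) (z(h, b) = 2 - (h - 42)*(b + 27) = 2 - (-42 + h)*(27 + b))
j(z(H, -16)) - 1288*44 = (593 - (1136 - 27*28 + 42*(-16) - 1*(-16)*28)) - 1288*44 = (593 - (1136 - 756 - 672 + 448)) - 56672 = (593 - 1*156) - 56672 = (593 - 156) - 56672 = 437 - 56672 = -56235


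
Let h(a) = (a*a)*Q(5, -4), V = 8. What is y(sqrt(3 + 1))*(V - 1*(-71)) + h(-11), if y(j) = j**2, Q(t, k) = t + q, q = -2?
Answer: 679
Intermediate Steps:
Q(t, k) = -2 + t (Q(t, k) = t - 2 = -2 + t)
h(a) = 3*a**2 (h(a) = (a*a)*(-2 + 5) = a**2*3 = 3*a**2)
y(sqrt(3 + 1))*(V - 1*(-71)) + h(-11) = (sqrt(3 + 1))**2*(8 - 1*(-71)) + 3*(-11)**2 = (sqrt(4))**2*(8 + 71) + 3*121 = 2**2*79 + 363 = 4*79 + 363 = 316 + 363 = 679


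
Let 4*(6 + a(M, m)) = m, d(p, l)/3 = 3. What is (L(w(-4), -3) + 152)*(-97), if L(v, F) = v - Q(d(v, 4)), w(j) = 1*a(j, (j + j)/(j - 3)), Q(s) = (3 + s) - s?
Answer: -97291/7 ≈ -13899.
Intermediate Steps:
d(p, l) = 9 (d(p, l) = 3*3 = 9)
a(M, m) = -6 + m/4
Q(s) = 3
w(j) = -6 + j/(2*(-3 + j)) (w(j) = 1*(-6 + ((j + j)/(j - 3))/4) = 1*(-6 + ((2*j)/(-3 + j))/4) = 1*(-6 + (2*j/(-3 + j))/4) = 1*(-6 + j/(2*(-3 + j))) = -6 + j/(2*(-3 + j)))
L(v, F) = -3 + v (L(v, F) = v - 1*3 = v - 3 = -3 + v)
(L(w(-4), -3) + 152)*(-97) = ((-3 + (36 - 11*(-4))/(2*(-3 - 4))) + 152)*(-97) = ((-3 + (1/2)*(36 + 44)/(-7)) + 152)*(-97) = ((-3 + (1/2)*(-1/7)*80) + 152)*(-97) = ((-3 - 40/7) + 152)*(-97) = (-61/7 + 152)*(-97) = (1003/7)*(-97) = -97291/7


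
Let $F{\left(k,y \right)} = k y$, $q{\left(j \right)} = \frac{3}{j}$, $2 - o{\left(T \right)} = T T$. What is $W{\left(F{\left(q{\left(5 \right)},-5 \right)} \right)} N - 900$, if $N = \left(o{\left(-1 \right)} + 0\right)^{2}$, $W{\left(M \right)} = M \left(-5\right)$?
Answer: $-885$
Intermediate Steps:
$o{\left(T \right)} = 2 - T^{2}$ ($o{\left(T \right)} = 2 - T T = 2 - T^{2}$)
$W{\left(M \right)} = - 5 M$
$N = 1$ ($N = \left(\left(2 - \left(-1\right)^{2}\right) + 0\right)^{2} = \left(\left(2 - 1\right) + 0\right)^{2} = \left(1 + 0\right)^{2} = 1^{2} = 1$)
$W{\left(F{\left(q{\left(5 \right)},-5 \right)} \right)} N - 900 = - 5 \cdot \frac{3}{5} \left(-5\right) 1 - 900 = \left(-5\right) \left(-3\right) 1 - 900 = 15 \cdot 1 - 900 = 15 - 900 = -885$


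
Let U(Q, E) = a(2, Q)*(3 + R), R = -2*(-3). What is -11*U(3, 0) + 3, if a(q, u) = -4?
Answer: 399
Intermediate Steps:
R = 6
U(Q, E) = -36 (U(Q, E) = -4*(3 + 6) = -4*9 = -36)
-11*U(3, 0) + 3 = -11*(-36) + 3 = 396 + 3 = 399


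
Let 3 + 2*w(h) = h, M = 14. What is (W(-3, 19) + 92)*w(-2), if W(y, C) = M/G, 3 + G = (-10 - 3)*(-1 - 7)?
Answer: -23265/101 ≈ -230.35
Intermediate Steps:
G = 101 (G = -3 + (-10 - 3)*(-1 - 7) = -3 - 13*(-8) = -3 + 104 = 101)
w(h) = -3/2 + h/2
W(y, C) = 14/101
(W(-3, 19) + 92)*w(-2) = (14/101 + 92)*(-3/2 + (½)*(-2)) = 9306*(-3/2 - 1)/101 = (9306/101)*(-5/2) = -23265/101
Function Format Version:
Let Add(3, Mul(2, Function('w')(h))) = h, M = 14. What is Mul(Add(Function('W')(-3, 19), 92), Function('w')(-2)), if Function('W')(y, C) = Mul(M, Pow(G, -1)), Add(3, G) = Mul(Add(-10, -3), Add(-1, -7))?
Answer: Rational(-23265, 101) ≈ -230.35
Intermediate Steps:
G = 101 (G = Add(-3, Mul(Add(-10, -3), Add(-1, -7))) = Add(-3, Mul(-13, -8)) = Add(-3, 104) = 101)
Function('w')(h) = Add(Rational(-3, 2), Mul(Rational(1, 2), h))
Function('W')(y, C) = Rational(14, 101) (Function('W')(y, C) = Mul(14, Pow(101, -1)) = Mul(14, Rational(1, 101)) = Rational(14, 101))
Mul(Add(Function('W')(-3, 19), 92), Function('w')(-2)) = Mul(Add(Rational(14, 101), 92), Add(Rational(-3, 2), Mul(Rational(1, 2), -2))) = Mul(Rational(9306, 101), Add(Rational(-3, 2), -1)) = Mul(Rational(9306, 101), Rational(-5, 2)) = Rational(-23265, 101)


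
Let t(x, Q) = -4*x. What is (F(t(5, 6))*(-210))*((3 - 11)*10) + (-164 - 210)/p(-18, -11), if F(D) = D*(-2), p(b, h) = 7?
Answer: 4703626/7 ≈ 6.7195e+5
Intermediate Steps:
F(D) = -2*D
(F(t(5, 6))*(-210))*((3 - 11)*10) + (-164 - 210)/p(-18, -11) = (-(-8)*5*(-210))*((3 - 11)*10) + (-164 - 210)/7 = (-2*(-20)*(-210))*(-8*10) - 374*⅐ = (40*(-210))*(-80) - 374/7 = -8400*(-80) - 374/7 = 672000 - 374/7 = 4703626/7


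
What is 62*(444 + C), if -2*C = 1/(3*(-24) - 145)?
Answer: 192697/7 ≈ 27528.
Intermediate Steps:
C = 1/434 (C = -1/(2*(3*(-24) - 145)) = -1/(2*(-72 - 145)) = -½/(-217) = -½*(-1/217) = 1/434 ≈ 0.0023041)
62*(444 + C) = 62*(444 + 1/434) = 62*(192697/434) = 192697/7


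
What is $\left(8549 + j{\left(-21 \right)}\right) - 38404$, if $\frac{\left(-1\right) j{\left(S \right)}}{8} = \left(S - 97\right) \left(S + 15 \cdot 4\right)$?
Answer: $6961$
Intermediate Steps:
$j{\left(S \right)} = - 8 \left(-97 + S\right) \left(60 + S\right)$ ($j{\left(S \right)} = - 8 \left(S - 97\right) \left(S + 15 \cdot 4\right) = - 8 \left(-97 + S\right) \left(S + 60\right) = - 8 \left(-97 + S\right) \left(60 + S\right)$)
$\left(8549 + j{\left(-21 \right)}\right) - 38404 = \left(8549 + \left(46560 - 8 \left(-21\right)^{2} + 296 \left(-21\right)\right)\right) - 38404 = \left(8549 - -36816\right) - 38404 = \left(8549 + 36816\right) - 38404 = 45365 - 38404 = 6961$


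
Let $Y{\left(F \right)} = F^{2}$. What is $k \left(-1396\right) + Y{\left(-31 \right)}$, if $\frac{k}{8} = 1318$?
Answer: $-14718463$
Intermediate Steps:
$k = 10544$ ($k = 8 \cdot 1318 = 10544$)
$k \left(-1396\right) + Y{\left(-31 \right)} = 10544 \left(-1396\right) + \left(-31\right)^{2} = -14719424 + 961 = -14718463$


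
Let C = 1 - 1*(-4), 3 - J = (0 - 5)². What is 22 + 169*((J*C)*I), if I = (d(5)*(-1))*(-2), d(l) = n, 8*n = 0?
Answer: 22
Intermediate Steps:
n = 0 (n = (⅛)*0 = 0)
d(l) = 0
J = -22 (J = 3 - (0 - 5)² = 3 - 1*(-5)² = 3 - 1*25 = 3 - 25 = -22)
C = 5 (C = 1 + 4 = 5)
I = 0 (I = (0*(-1))*(-2) = 0*(-2) = 0)
22 + 169*((J*C)*I) = 22 + 169*(-22*5*0) = 22 + 169*(-110*0) = 22 + 169*0 = 22 + 0 = 22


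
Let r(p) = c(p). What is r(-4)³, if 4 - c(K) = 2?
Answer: 8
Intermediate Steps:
c(K) = 2 (c(K) = 4 - 1*2 = 4 - 2 = 2)
r(p) = 2
r(-4)³ = 2³ = 8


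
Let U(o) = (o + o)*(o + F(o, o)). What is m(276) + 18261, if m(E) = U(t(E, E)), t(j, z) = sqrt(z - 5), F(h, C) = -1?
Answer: 18803 - 2*sqrt(271) ≈ 18770.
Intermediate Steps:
t(j, z) = sqrt(-5 + z)
U(o) = 2*o*(-1 + o) (U(o) = (o + o)*(o - 1) = (2*o)*(-1 + o) = 2*o*(-1 + o))
m(E) = 2*sqrt(-5 + E)*(-1 + sqrt(-5 + E))
m(276) + 18261 = (-10 - 2*sqrt(-5 + 276) + 2*276) + 18261 = (-10 - 2*sqrt(271) + 552) + 18261 = (542 - 2*sqrt(271)) + 18261 = 18803 - 2*sqrt(271)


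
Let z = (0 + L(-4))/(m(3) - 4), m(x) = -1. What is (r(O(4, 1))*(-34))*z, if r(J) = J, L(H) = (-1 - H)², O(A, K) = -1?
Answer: -306/5 ≈ -61.200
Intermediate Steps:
z = -9/5 (z = (0 + (1 - 4)²)/(-1 - 4) = (0 + (-3)²)/(-5) = (0 + 9)*(-⅕) = 9*(-⅕) = -9/5 ≈ -1.8000)
(r(O(4, 1))*(-34))*z = -1*(-34)*(-9/5) = 34*(-9/5) = -306/5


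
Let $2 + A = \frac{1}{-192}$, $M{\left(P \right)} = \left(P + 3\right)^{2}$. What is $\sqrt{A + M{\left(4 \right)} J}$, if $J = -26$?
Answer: $\frac{i \sqrt{734979}}{24} \approx 35.721 i$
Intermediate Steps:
$M{\left(P \right)} = \left(3 + P\right)^{2}$
$A = - \frac{385}{192}$ ($A = -2 + \frac{1}{-192} = -2 - \frac{1}{192} = - \frac{385}{192} \approx -2.0052$)
$\sqrt{A + M{\left(4 \right)} J} = \sqrt{- \frac{385}{192} + \left(3 + 4\right)^{2} \left(-26\right)} = \sqrt{- \frac{385}{192} + 7^{2} \left(-26\right)} = \sqrt{- \frac{385}{192} + 49 \left(-26\right)} = \sqrt{- \frac{385}{192} - 1274} = \sqrt{- \frac{244993}{192}} = \frac{i \sqrt{734979}}{24}$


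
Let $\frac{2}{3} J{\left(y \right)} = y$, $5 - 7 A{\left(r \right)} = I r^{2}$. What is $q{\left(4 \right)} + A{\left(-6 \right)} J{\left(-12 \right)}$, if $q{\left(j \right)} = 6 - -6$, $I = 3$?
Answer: $\frac{1938}{7} \approx 276.86$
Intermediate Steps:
$A{\left(r \right)} = \frac{5}{7} - \frac{3 r^{2}}{7}$
$q{\left(j \right)} = 12$ ($q{\left(j \right)} = 6 + 6 = 12$)
$J{\left(y \right)} = \frac{3 y}{2}$
$q{\left(4 \right)} + A{\left(-6 \right)} J{\left(-12 \right)} = 12 + \left(\frac{5}{7} - \frac{3 \left(-6\right)^{2}}{7}\right) \frac{3}{2} \left(-12\right) = 12 + \left(\frac{5}{7} - \frac{108}{7}\right) \left(-18\right) = 12 - - \frac{1854}{7} = 12 + \frac{1854}{7} = \frac{1938}{7}$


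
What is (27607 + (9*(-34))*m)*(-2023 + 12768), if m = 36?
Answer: 178270295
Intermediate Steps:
(27607 + (9*(-34))*m)*(-2023 + 12768) = (27607 + (9*(-34))*36)*(-2023 + 12768) = (27607 - 306*36)*10745 = (27607 - 11016)*10745 = 16591*10745 = 178270295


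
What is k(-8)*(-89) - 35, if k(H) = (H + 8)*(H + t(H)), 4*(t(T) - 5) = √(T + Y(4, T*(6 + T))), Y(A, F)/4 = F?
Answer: -35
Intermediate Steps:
Y(A, F) = 4*F
t(T) = 5 + √(T + 4*T*(6 + T))/4 (t(T) = 5 + √(T + 4*(T*(6 + T)))/4 = 5 + √(T + 4*T*(6 + T))/4)
k(H) = (8 + H)*(5 + H + √(H*(25 + 4*H))/4) (k(H) = (H + 8)*(H + (5 + √(H*(25 + 4*H))/4)) = (8 + H)*(5 + H + √(H*(25 + 4*H))/4))
k(-8)*(-89) - 35 = (40 + (-8)² + 2*√(-8*(25 + 4*(-8))) + 13*(-8) + (¼)*(-8)*√(-8*(25 + 4*(-8))))*(-89) - 35 = (40 + 64 + 2*√(-8*(25 - 32)) - 104 + (¼)*(-8)*√(-8*(25 - 32)))*(-89) - 35 = (40 + 64 + 2*√(-8*(-7)) - 104 + (¼)*(-8)*√(-8*(-7)))*(-89) - 35 = (40 + 64 + 2*√56 - 104 + (¼)*(-8)*√56)*(-89) - 35 = (40 + 64 + 2*(2*√14) - 104 + (¼)*(-8)*(2*√14))*(-89) - 35 = (40 + 64 + 4*√14 - 104 - 4*√14)*(-89) - 35 = 0*(-89) - 35 = 0 - 35 = -35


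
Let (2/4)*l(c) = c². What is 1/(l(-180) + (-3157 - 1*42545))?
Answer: 1/19098 ≈ 5.2362e-5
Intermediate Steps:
l(c) = 2*c²
1/(l(-180) + (-3157 - 1*42545)) = 1/(2*(-180)² + (-3157 - 1*42545)) = 1/(2*32400 + (-3157 - 42545)) = 1/(64800 - 45702) = 1/19098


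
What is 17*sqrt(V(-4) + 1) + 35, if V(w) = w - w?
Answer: 52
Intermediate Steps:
V(w) = 0
17*sqrt(V(-4) + 1) + 35 = 17*sqrt(0 + 1) + 35 = 17*sqrt(1) + 35 = 17*1 + 35 = 17 + 35 = 52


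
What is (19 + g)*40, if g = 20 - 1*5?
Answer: 1360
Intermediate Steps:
g = 15 (g = 20 - 5 = 15)
(19 + g)*40 = (19 + 15)*40 = 34*40 = 1360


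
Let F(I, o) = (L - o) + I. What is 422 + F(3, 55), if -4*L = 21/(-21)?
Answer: 1481/4 ≈ 370.25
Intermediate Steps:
L = ¼ (L = -21/(4*(-21)) = -21*(-1)/(4*21) = -¼*(-1) = ¼ ≈ 0.25000)
F(I, o) = ¼ + I - o (F(I, o) = (¼ - o) + I = ¼ + I - o)
422 + F(3, 55) = 422 + (¼ + 3 - 1*55) = 422 + (¼ + 3 - 55) = 422 - 207/4 = 1481/4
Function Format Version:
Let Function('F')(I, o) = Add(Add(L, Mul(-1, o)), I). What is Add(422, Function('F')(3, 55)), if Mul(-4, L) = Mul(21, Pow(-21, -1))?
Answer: Rational(1481, 4) ≈ 370.25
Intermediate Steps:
L = Rational(1, 4) (L = Mul(Rational(-1, 4), Mul(21, Pow(-21, -1))) = Mul(Rational(-1, 4), Mul(21, Rational(-1, 21))) = Mul(Rational(-1, 4), -1) = Rational(1, 4) ≈ 0.25000)
Function('F')(I, o) = Add(Rational(1, 4), I, Mul(-1, o)) (Function('F')(I, o) = Add(Add(Rational(1, 4), Mul(-1, o)), I) = Add(Rational(1, 4), I, Mul(-1, o)))
Add(422, Function('F')(3, 55)) = Add(422, Add(Rational(1, 4), 3, Mul(-1, 55))) = Add(422, Add(Rational(1, 4), 3, -55)) = Add(422, Rational(-207, 4)) = Rational(1481, 4)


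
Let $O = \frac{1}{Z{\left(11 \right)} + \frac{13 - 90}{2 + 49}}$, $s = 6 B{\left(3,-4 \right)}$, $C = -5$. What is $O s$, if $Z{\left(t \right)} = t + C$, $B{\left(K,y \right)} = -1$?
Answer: $- \frac{306}{229} \approx -1.3362$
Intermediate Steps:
$Z{\left(t \right)} = -5 + t$ ($Z{\left(t \right)} = t - 5 = -5 + t$)
$s = -6$ ($s = 6 \left(-1\right) = -6$)
$O = \frac{51}{229}$ ($O = \frac{1}{\left(-5 + 11\right) + \frac{13 - 90}{2 + 49}} = \frac{1}{6 - \frac{77}{51}} = \frac{1}{\frac{229}{51}} = \frac{51}{229} \approx 0.22271$)
$O s = \frac{51}{229} \left(-6\right) = - \frac{306}{229}$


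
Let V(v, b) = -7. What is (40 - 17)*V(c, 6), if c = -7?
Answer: -161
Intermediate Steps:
(40 - 17)*V(c, 6) = (40 - 17)*(-7) = 23*(-7) = -161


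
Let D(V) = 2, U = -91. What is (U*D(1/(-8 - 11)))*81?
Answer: -14742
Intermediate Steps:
(U*D(1/(-8 - 11)))*81 = -91*2*81 = -182*81 = -14742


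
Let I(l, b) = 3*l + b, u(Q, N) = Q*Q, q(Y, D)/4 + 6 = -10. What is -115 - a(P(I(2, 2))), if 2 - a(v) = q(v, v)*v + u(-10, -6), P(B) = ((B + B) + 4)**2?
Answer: -25617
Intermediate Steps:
q(Y, D) = -64 (q(Y, D) = -24 + 4*(-10) = -24 - 40 = -64)
u(Q, N) = Q**2
I(l, b) = b + 3*l
P(B) = (4 + 2*B)**2 (P(B) = (2*B + 4)**2 = (4 + 2*B)**2)
a(v) = -98 + 64*v (a(v) = 2 - (-64*v + (-10)**2) = 2 - (-64*v + 100) = 2 - (100 - 64*v) = 2 + (-100 + 64*v) = -98 + 64*v)
-115 - a(P(I(2, 2))) = -115 - (-98 + 64*(4*(2 + (2 + 3*2))**2)) = -115 - (-98 + 64*(4*(2 + (2 + 6))**2)) = -115 - (-98 + 64*(4*(2 + 8)**2)) = -115 - (-98 + 64*(4*10**2)) = -115 - (-98 + 64*(4*100)) = -115 - (-98 + 64*400) = -115 - (-98 + 25600) = -115 - 1*25502 = -115 - 25502 = -25617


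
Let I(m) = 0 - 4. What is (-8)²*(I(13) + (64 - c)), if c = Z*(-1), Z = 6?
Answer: 4224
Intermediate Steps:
c = -6 (c = 6*(-1) = -6)
I(m) = -4
(-8)²*(I(13) + (64 - c)) = (-8)²*(-4 + (64 - 1*(-6))) = 64*(-4 + (64 + 6)) = 64*(-4 + 70) = 64*66 = 4224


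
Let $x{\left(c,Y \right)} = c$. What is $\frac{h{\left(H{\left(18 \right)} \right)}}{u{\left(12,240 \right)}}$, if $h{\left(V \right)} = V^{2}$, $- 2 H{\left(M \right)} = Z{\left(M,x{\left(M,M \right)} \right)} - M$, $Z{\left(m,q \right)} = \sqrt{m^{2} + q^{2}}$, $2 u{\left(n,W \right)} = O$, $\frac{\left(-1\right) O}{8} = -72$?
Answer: $\frac{27}{32} - \frac{9 \sqrt{2}}{16} \approx 0.048255$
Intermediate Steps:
$O = 576$ ($O = \left(-8\right) \left(-72\right) = 576$)
$u{\left(n,W \right)} = 288$ ($u{\left(n,W \right)} = \frac{1}{2} \cdot 576 = 288$)
$H{\left(M \right)} = \frac{M}{2} - \frac{\sqrt{2} \sqrt{M^{2}}}{2}$ ($H{\left(M \right)} = - \frac{\sqrt{M^{2} + M^{2}} - M}{2} = - \frac{\sqrt{2 M^{2}} - M}{2} = - \frac{\sqrt{2} \sqrt{M^{2}} - M}{2} = - \frac{- M + \sqrt{2} \sqrt{M^{2}}}{2} = \frac{M}{2} - \frac{\sqrt{2} \sqrt{M^{2}}}{2}$)
$\frac{h{\left(H{\left(18 \right)} \right)}}{u{\left(12,240 \right)}} = \frac{\left(\frac{1}{2} \cdot 18 - \frac{\sqrt{2} \sqrt{18^{2}}}{2}\right)^{2}}{288} = \left(9 - \frac{\sqrt{2} \sqrt{324}}{2}\right)^{2} \cdot \frac{1}{288} = \left(9 - \frac{1}{2} \sqrt{2} \cdot 18\right)^{2} \cdot \frac{1}{288} = \left(9 - 9 \sqrt{2}\right)^{2} \cdot \frac{1}{288} = \frac{\left(9 - 9 \sqrt{2}\right)^{2}}{288}$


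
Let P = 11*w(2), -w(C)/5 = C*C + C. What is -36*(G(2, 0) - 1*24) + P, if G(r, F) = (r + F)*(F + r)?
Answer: 390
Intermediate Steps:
G(r, F) = (F + r)**2 (G(r, F) = (F + r)*(F + r) = (F + r)**2)
w(C) = -5*C - 5*C**2 (w(C) = -5*(C*C + C) = -5*(C**2 + C) = -5*(C + C**2) = -5*C - 5*C**2)
P = -330 (P = 11*(-5*2*(1 + 2)) = 11*(-5*2*3) = 11*(-30) = -330)
-36*(G(2, 0) - 1*24) + P = -36*((0 + 2)**2 - 1*24) - 330 = -36*(2**2 - 24) - 330 = -36*(4 - 24) - 330 = -36*(-20) - 330 = 720 - 330 = 390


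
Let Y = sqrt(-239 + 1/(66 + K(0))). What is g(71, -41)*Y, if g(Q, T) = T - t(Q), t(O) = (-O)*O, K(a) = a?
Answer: 2500*I*sqrt(1041018)/33 ≈ 77296.0*I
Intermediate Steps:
t(O) = -O**2
g(Q, T) = T + Q**2 (g(Q, T) = T - (-1)*Q**2 = T + Q**2)
Y = I*sqrt(1041018)/66 (Y = sqrt(-239 + 1/(66 + 0)) = sqrt(-239 + 1/66) = sqrt(-15773/66) = I*sqrt(1041018)/66 ≈ 15.459*I)
g(71, -41)*Y = (-41 + 71**2)*(I*sqrt(1041018)/66) = (-41 + 5041)*(I*sqrt(1041018)/66) = 5000*(I*sqrt(1041018)/66) = 2500*I*sqrt(1041018)/33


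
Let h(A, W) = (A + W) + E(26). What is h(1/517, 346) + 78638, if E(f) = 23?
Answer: 40846620/517 ≈ 79007.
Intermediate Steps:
h(A, W) = 23 + A + W (h(A, W) = (A + W) + 23 = 23 + A + W)
h(1/517, 346) + 78638 = (23 + 1/517 + 346) + 78638 = 190774/517 + 78638 = 40846620/517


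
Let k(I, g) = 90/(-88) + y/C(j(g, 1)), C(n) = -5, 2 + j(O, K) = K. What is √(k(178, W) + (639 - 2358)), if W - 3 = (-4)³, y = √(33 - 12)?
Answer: √(-20812275 - 2420*√21)/110 ≈ 41.484*I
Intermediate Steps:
j(O, K) = -2 + K
y = √21 ≈ 4.5826
W = -61 (W = 3 + (-4)³ = 3 - 64 = -61)
k(I, g) = -45/44 - √21/5 (k(I, g) = 90/(-88) + √21/(-5) = 90*(-1/88) + √21*(-⅕) = -45/44 - √21/5)
√(k(178, W) + (639 - 2358)) = √((-45/44 - √21/5) + (639 - 2358)) = √((-45/44 - √21/5) - 1719) = √(-75681/44 - √21/5)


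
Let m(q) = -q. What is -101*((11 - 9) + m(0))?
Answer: -202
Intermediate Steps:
-101*((11 - 9) + m(0)) = -101*((11 - 9) - 1*0) = -101*(2 + 0) = -101*2 = -202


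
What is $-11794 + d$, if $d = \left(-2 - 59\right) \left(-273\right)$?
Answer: $4859$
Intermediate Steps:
$d = 16653$ ($d = \left(-2 - 59\right) \left(-273\right) = \left(-61\right) \left(-273\right) = 16653$)
$-11794 + d = -11794 + 16653 = 4859$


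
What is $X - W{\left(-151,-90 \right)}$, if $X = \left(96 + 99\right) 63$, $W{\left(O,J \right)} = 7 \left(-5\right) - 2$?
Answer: $12322$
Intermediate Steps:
$W{\left(O,J \right)} = -37$ ($W{\left(O,J \right)} = -35 - 2 = -37$)
$X = 12285$ ($X = 195 \cdot 63 = 12285$)
$X - W{\left(-151,-90 \right)} = 12285 - -37 = 12285 + 37 = 12322$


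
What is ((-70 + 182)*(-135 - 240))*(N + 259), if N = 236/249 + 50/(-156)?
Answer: -11765789000/1079 ≈ -1.0904e+7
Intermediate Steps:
N = 4061/6474 (N = 236*(1/249) + 50*(-1/156) = 236/249 - 25/78 = 4061/6474 ≈ 0.62728)
((-70 + 182)*(-135 - 240))*(N + 259) = ((-70 + 182)*(-135 - 240))*(4061/6474 + 259) = (112*(-375))*(1680827/6474) = -42000*1680827/6474 = -11765789000/1079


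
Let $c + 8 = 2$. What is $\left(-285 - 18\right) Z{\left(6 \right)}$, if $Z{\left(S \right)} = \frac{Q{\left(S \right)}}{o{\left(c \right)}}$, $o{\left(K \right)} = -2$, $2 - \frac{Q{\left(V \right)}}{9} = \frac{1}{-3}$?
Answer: $\frac{6363}{2} \approx 3181.5$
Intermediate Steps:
$c = -6$ ($c = -8 + 2 = -6$)
$Q{\left(V \right)} = 21$ ($Q{\left(V \right)} = 18 - \frac{9}{-3} = 18 - -3 = 18 + 3 = 21$)
$Z{\left(S \right)} = - \frac{21}{2}$ ($Z{\left(S \right)} = \frac{21}{-2} = 21 \left(- \frac{1}{2}\right) = - \frac{21}{2}$)
$\left(-285 - 18\right) Z{\left(6 \right)} = \left(-285 - 18\right) \left(- \frac{21}{2}\right) = \left(-303\right) \left(- \frac{21}{2}\right) = \frac{6363}{2}$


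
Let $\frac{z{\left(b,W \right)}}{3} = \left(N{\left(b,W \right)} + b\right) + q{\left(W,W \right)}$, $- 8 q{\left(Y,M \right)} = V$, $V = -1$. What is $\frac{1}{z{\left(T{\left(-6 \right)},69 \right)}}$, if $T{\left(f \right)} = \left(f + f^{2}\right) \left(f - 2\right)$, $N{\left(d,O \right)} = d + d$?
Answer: $- \frac{8}{17277} \approx -0.00046304$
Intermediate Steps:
$q{\left(Y,M \right)} = \frac{1}{8}$ ($q{\left(Y,M \right)} = \left(- \frac{1}{8}\right) \left(-1\right) = \frac{1}{8}$)
$N{\left(d,O \right)} = 2 d$
$T{\left(f \right)} = \left(-2 + f\right) \left(f + f^{2}\right)$ ($T{\left(f \right)} = \left(f + f^{2}\right) \left(-2 + f\right) = \left(-2 + f\right) \left(f + f^{2}\right)$)
$z{\left(b,W \right)} = \frac{3}{8} + 9 b$ ($z{\left(b,W \right)} = 3 \left(\left(2 b + b\right) + \frac{1}{8}\right) = 3 \left(3 b + \frac{1}{8}\right) = 3 \left(\frac{1}{8} + 3 b\right) = \frac{3}{8} + 9 b$)
$\frac{1}{z{\left(T{\left(-6 \right)},69 \right)}} = \frac{1}{\frac{3}{8} + 9 \left(- 6 \left(-2 + \left(-6\right)^{2} - -6\right)\right)} = \frac{1}{\frac{3}{8} + 9 \left(- 6 \left(-2 + 36 + 6\right)\right)} = \frac{1}{\frac{3}{8} + 9 \left(\left(-6\right) 40\right)} = \frac{1}{\frac{3}{8} + 9 \left(-240\right)} = \frac{1}{\frac{3}{8} - 2160} = \frac{1}{- \frac{17277}{8}} = - \frac{8}{17277}$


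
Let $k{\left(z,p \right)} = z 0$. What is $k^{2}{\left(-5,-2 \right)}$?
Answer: $0$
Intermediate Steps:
$k{\left(z,p \right)} = 0$
$k^{2}{\left(-5,-2 \right)} = 0^{2} = 0$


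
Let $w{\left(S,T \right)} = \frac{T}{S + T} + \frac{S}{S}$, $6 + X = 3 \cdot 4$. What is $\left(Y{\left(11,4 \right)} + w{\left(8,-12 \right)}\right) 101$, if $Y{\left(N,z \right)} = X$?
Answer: $1010$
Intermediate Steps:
$X = 6$ ($X = -6 + 3 \cdot 4 = -6 + 12 = 6$)
$w{\left(S,T \right)} = 1 + \frac{T}{S + T}$ ($w{\left(S,T \right)} = \frac{T}{S + T} + 1 = 1 + \frac{T}{S + T}$)
$Y{\left(N,z \right)} = 6$
$\left(Y{\left(11,4 \right)} + w{\left(8,-12 \right)}\right) 101 = \left(6 + \frac{8 + 2 \left(-12\right)}{8 - 12}\right) 101 = \left(6 + \frac{8 - 24}{-4}\right) 101 = \left(6 - -4\right) 101 = \left(6 + 4\right) 101 = 10 \cdot 101 = 1010$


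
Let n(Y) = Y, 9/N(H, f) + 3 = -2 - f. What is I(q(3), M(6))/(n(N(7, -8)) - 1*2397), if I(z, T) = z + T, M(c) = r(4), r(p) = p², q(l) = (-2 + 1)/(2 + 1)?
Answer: -47/7182 ≈ -0.0065441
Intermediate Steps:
N(H, f) = 9/(-5 - f) (N(H, f) = 9/(-3 + (-2 - f)) = 9/(-5 - f))
q(l) = -⅓ (q(l) = -1/3 = -1*⅓ = -⅓)
M(c) = 16 (M(c) = 4² = 16)
I(z, T) = T + z
I(q(3), M(6))/(n(N(7, -8)) - 1*2397) = (16 - ⅓)/(-9/(5 - 8) - 1*2397) = 47/(3*(-9/(-3) - 2397)) = 47/(3*(-9*(-⅓) - 2397)) = 47/(3*(3 - 2397)) = (47/3)/(-2394) = (47/3)*(-1/2394) = -47/7182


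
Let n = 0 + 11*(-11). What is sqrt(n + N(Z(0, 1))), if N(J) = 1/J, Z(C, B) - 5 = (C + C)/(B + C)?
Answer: 2*I*sqrt(755)/5 ≈ 10.991*I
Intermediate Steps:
n = -121 (n = 0 - 121 = -121)
Z(C, B) = 5 + 2*C/(B + C) (Z(C, B) = 5 + (C + C)/(B + C) = 5 + (2*C)/(B + C) = 5 + 2*C/(B + C))
sqrt(n + N(Z(0, 1))) = sqrt(-121 + 1/((5*1 + 7*0)/(1 + 0))) = sqrt(-121 + 1/((5 + 0)/1)) = sqrt(-121 + 1/(1*5)) = sqrt(-121 + 1/5) = sqrt(-604/5) = 2*I*sqrt(755)/5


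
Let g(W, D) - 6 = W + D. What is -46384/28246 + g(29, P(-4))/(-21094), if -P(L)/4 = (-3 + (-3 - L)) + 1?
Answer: -489762845/297910562 ≈ -1.6440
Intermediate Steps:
P(L) = 20 + 4*L (P(L) = -4*((-3 + (-3 - L)) + 1) = -4*((-6 - L) + 1) = -4*(-5 - L) = 20 + 4*L)
g(W, D) = 6 + D + W (g(W, D) = 6 + (W + D) = 6 + (D + W) = 6 + D + W)
-46384/28246 + g(29, P(-4))/(-21094) = -46384/28246 + (6 + (20 + 4*(-4)) + 29)/(-21094) = -46384*1/28246 + (6 + (20 - 16) + 29)*(-1/21094) = -23192/14123 + (6 + 4 + 29)*(-1/21094) = -23192/14123 + 39*(-1/21094) = -23192/14123 - 39/21094 = -489762845/297910562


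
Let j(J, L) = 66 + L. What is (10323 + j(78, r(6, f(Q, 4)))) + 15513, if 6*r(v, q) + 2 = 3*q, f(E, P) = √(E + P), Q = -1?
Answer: 77705/3 + √3/2 ≈ 25903.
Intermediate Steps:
r(v, q) = -⅓ + q/2 (r(v, q) = -⅓ + (3*q)/6 = -⅓ + q/2)
(10323 + j(78, r(6, f(Q, 4)))) + 15513 = (10323 + (66 + (-⅓ + √(-1 + 4)/2))) + 15513 = (10323 + (66 + (-⅓ + √3/2))) + 15513 = (10323 + (197/3 + √3/2)) + 15513 = (31166/3 + √3/2) + 15513 = 77705/3 + √3/2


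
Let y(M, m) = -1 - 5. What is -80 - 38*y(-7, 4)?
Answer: 148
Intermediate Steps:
y(M, m) = -6
-80 - 38*y(-7, 4) = -80 - 38*(-6) = -80 + 228 = 148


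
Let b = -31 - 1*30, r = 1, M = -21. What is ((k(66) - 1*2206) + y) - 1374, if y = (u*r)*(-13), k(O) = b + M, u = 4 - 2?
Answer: -3688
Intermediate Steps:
u = 2
b = -61 (b = -31 - 30 = -61)
k(O) = -82 (k(O) = -61 - 21 = -82)
y = -26 (y = (2*1)*(-13) = 2*(-13) = -26)
((k(66) - 1*2206) + y) - 1374 = ((-82 - 1*2206) - 26) - 1374 = ((-82 - 2206) - 26) - 1374 = (-2288 - 26) - 1374 = -2314 - 1374 = -3688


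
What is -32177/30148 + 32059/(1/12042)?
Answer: 11638770370567/30148 ≈ 3.8605e+8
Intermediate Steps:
-32177/30148 + 32059/(1/12042) = -32177*1/30148 + 32059/(1/12042) = -32177/30148 + 32059*12042 = -32177/30148 + 386054478 = 11638770370567/30148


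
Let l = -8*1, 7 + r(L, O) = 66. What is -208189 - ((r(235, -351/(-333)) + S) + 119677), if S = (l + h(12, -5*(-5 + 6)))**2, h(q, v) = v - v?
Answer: -327989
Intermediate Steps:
r(L, O) = 59 (r(L, O) = -7 + 66 = 59)
l = -8
h(q, v) = 0
S = 64 (S = (-8 + 0)**2 = (-8)**2 = 64)
-208189 - ((r(235, -351/(-333)) + S) + 119677) = -208189 - ((59 + 64) + 119677) = -208189 - (123 + 119677) = -208189 - 1*119800 = -208189 - 119800 = -327989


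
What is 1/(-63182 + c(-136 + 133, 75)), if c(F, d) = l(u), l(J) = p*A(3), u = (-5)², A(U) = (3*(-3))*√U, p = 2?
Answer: -31591/1995982076 + 9*√3/1995982076 ≈ -1.5819e-5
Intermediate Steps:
A(U) = -9*√U
u = 25
l(J) = -18*√3 (l(J) = 2*(-9*√3) = -18*√3)
c(F, d) = -18*√3
1/(-63182 + c(-136 + 133, 75)) = 1/(-63182 - 18*√3)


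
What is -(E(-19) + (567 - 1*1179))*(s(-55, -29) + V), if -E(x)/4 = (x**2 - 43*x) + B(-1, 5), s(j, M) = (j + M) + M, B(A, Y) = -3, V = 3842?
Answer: 19808448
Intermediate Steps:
s(j, M) = j + 2*M (s(j, M) = (M + j) + M = j + 2*M)
E(x) = 12 - 4*x**2 + 172*x (E(x) = -4*((x**2 - 43*x) - 3) = -4*(-3 + x**2 - 43*x) = 12 - 4*x**2 + 172*x)
-(E(-19) + (567 - 1*1179))*(s(-55, -29) + V) = -((12 - 4*(-19)**2 + 172*(-19)) + (567 - 1*1179))*((-55 + 2*(-29)) + 3842) = -((12 - 4*361 - 3268) + (567 - 1179))*((-55 - 58) + 3842) = -((12 - 1444 - 3268) - 612)*(-113 + 3842) = -(-4700 - 612)*3729 = -(-5312)*3729 = -1*(-19808448) = 19808448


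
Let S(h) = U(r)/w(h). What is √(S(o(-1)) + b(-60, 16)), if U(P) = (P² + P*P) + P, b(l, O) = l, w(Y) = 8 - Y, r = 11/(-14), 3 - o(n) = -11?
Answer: I*√26493/21 ≈ 7.7508*I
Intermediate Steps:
o(n) = 14 (o(n) = 3 - 1*(-11) = 3 + 11 = 14)
r = -11/14 (r = 11*(-1/14) = -11/14 ≈ -0.78571)
U(P) = P + 2*P² (U(P) = (P² + P²) + P = 2*P² + P = P + 2*P²)
S(h) = 22/(49*(8 - h)) (S(h) = (-11*(1 + 2*(-11/14))/14)/(8 - h) = (-11*(1 - 11/7)/14)/(8 - h) = (-11/14*(-4/7))/(8 - h) = 22/(49*(8 - h)))
√(S(o(-1)) + b(-60, 16)) = √(-22/(-392 + 49*14) - 60) = √(-22/(-392 + 686) - 60) = √(-22/294 - 60) = √(-22*1/294 - 60) = √(-11/147 - 60) = √(-8831/147) = I*√26493/21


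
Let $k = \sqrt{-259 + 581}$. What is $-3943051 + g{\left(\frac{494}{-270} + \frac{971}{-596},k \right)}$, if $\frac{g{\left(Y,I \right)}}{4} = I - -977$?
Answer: $-3939143 + 4 \sqrt{322} \approx -3.9391 \cdot 10^{6}$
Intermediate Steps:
$k = \sqrt{322} \approx 17.944$
$g{\left(Y,I \right)} = 3908 + 4 I$ ($g{\left(Y,I \right)} = 4 \left(I - -977\right) = 4 \left(I + 977\right) = 4 \left(977 + I\right) = 3908 + 4 I$)
$-3943051 + g{\left(\frac{494}{-270} + \frac{971}{-596},k \right)} = -3943051 + \left(3908 + 4 \sqrt{322}\right) = -3939143 + 4 \sqrt{322}$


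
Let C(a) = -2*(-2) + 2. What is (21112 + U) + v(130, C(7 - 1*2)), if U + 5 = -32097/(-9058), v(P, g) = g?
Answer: 191273651/9058 ≈ 21117.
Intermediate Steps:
C(a) = 6 (C(a) = 4 + 2 = 6)
U = -13193/9058 (U = -5 - 32097/(-9058) = -5 - 32097*(-1/9058) = -5 + 32097/9058 = -13193/9058 ≈ -1.4565)
(21112 + U) + v(130, C(7 - 1*2)) = (21112 - 13193/9058) + 6 = 191219303/9058 + 6 = 191273651/9058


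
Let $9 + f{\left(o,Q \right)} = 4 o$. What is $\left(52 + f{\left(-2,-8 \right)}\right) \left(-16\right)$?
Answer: $-560$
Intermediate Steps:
$f{\left(o,Q \right)} = -9 + 4 o$
$\left(52 + f{\left(-2,-8 \right)}\right) \left(-16\right) = \left(52 + \left(-9 + 4 \left(-2\right)\right)\right) \left(-16\right) = \left(52 - 17\right) \left(-16\right) = 35 \left(-16\right) = -560$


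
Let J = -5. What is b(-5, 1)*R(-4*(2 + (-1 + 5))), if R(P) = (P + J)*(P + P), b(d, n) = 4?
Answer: 5568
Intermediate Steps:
R(P) = 2*P*(-5 + P) (R(P) = (P - 5)*(P + P) = (-5 + P)*(2*P) = 2*P*(-5 + P))
b(-5, 1)*R(-4*(2 + (-1 + 5))) = 4*(2*(-4*(2 + (-1 + 5)))*(-5 - 4*(2 + (-1 + 5)))) = 4*(2*(-4*(2 + 4))*(-5 - 4*(2 + 4))) = 4*(2*(-4*6)*(-5 - 4*6)) = 4*(2*(-24)*(-5 - 24)) = 4*(2*(-24)*(-29)) = 4*1392 = 5568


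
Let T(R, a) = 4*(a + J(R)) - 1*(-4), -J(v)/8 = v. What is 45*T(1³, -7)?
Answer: -2520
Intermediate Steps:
J(v) = -8*v
T(R, a) = 4 - 32*R + 4*a (T(R, a) = 4*(a - 8*R) - 1*(-4) = (-32*R + 4*a) + 4 = 4 - 32*R + 4*a)
45*T(1³, -7) = 45*(4 - 32*1³ + 4*(-7)) = 45*(4 - 32*1 - 28) = 45*(4 - 32 - 28) = 45*(-56) = -2520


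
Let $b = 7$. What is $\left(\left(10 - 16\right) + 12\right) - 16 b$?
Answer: $-106$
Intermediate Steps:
$\left(\left(10 - 16\right) + 12\right) - 16 b = \left(\left(10 - 16\right) + 12\right) - 112 = \left(-6 + 12\right) - 112 = 6 - 112 = -106$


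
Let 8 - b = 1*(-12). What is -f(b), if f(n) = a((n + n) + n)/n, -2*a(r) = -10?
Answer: -¼ ≈ -0.25000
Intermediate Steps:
a(r) = 5 (a(r) = -½*(-10) = 5)
b = 20 (b = 8 - (-12) = 8 - 1*(-12) = 8 + 12 = 20)
f(n) = 5/n
-f(b) = -5/20 = -1*¼ = -¼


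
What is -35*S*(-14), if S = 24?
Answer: 11760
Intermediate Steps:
-35*S*(-14) = -35*24*(-14) = -840*(-14) = 11760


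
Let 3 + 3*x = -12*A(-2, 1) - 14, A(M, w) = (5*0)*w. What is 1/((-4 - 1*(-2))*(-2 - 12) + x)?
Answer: 3/67 ≈ 0.044776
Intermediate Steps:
A(M, w) = 0 (A(M, w) = 0*w = 0)
x = -17/3 (x = -1 + (-12*0 - 14)/3 = -1 + (0 - 14)/3 = -1 + (⅓)*(-14) = -1 - 14/3 = -17/3 ≈ -5.6667)
1/((-4 - 1*(-2))*(-2 - 12) + x) = 1/((-4 - 1*(-2))*(-2 - 12) - 17/3) = 1/((-4 + 2)*(-14) - 17/3) = 1/(-2*(-14) - 17/3) = 1/(28 - 17/3) = 1/(67/3) = 3/67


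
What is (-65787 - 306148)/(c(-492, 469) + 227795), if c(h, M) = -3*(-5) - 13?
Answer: -371935/227797 ≈ -1.6327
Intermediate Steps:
c(h, M) = 2 (c(h, M) = 15 - 13 = 2)
(-65787 - 306148)/(c(-492, 469) + 227795) = (-65787 - 306148)/(2 + 227795) = -371935/227797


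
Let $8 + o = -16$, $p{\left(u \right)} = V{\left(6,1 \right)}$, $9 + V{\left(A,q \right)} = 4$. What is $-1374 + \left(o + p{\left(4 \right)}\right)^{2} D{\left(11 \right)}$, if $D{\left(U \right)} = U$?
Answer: $7877$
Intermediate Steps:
$V{\left(A,q \right)} = -5$ ($V{\left(A,q \right)} = -9 + 4 = -5$)
$p{\left(u \right)} = -5$
$o = -24$ ($o = -8 - 16 = -24$)
$-1374 + \left(o + p{\left(4 \right)}\right)^{2} D{\left(11 \right)} = -1374 + \left(-24 - 5\right)^{2} \cdot 11 = -1374 + \left(-29\right)^{2} \cdot 11 = -1374 + 841 \cdot 11 = -1374 + 9251 = 7877$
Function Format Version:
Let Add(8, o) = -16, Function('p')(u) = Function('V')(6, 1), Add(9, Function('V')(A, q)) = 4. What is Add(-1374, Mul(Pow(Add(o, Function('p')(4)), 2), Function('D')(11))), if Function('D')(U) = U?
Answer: 7877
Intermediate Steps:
Function('V')(A, q) = -5 (Function('V')(A, q) = Add(-9, 4) = -5)
Function('p')(u) = -5
o = -24 (o = Add(-8, -16) = -24)
Add(-1374, Mul(Pow(Add(o, Function('p')(4)), 2), Function('D')(11))) = Add(-1374, Mul(Pow(Add(-24, -5), 2), 11)) = Add(-1374, Mul(Pow(-29, 2), 11)) = Add(-1374, Mul(841, 11)) = Add(-1374, 9251) = 7877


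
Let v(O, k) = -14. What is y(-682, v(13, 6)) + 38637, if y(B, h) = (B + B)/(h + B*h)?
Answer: 184181897/4767 ≈ 38637.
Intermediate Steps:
y(B, h) = 2*B/(h + B*h) (y(B, h) = (2*B)/(h + B*h) = 2*B/(h + B*h))
y(-682, v(13, 6)) + 38637 = 2*(-682)/(-14*(1 - 682)) + 38637 = 2*(-682)*(-1/14)/(-681) + 38637 = 2*(-682)*(-1/14)*(-1/681) + 38637 = -682/4767 + 38637 = 184181897/4767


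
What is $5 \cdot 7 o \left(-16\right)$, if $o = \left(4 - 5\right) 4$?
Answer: $2240$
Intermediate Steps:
$o = -4$ ($o = \left(-1\right) 4 = -4$)
$5 \cdot 7 o \left(-16\right) = 5 \cdot 7 \left(-4\right) \left(-16\right) = 35 \left(-4\right) \left(-16\right) = \left(-140\right) \left(-16\right) = 2240$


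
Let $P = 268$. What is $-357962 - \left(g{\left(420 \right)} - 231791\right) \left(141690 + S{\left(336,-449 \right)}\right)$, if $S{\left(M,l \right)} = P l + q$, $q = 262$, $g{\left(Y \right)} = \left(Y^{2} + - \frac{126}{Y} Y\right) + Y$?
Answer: $1190839178$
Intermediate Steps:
$g{\left(Y \right)} = -126 + Y + Y^{2}$ ($g{\left(Y \right)} = \left(Y^{2} - 126\right) + Y = \left(-126 + Y^{2}\right) + Y = -126 + Y + Y^{2}$)
$S{\left(M,l \right)} = 262 + 268 l$ ($S{\left(M,l \right)} = 268 l + 262 = 262 + 268 l$)
$-357962 - \left(g{\left(420 \right)} - 231791\right) \left(141690 + S{\left(336,-449 \right)}\right) = -357962 - \left(\left(-126 + 420 + 420^{2}\right) - 231791\right) \left(141690 + \left(262 + 268 \left(-449\right)\right)\right) = -357962 - \left(\left(-126 + 420 + 176400\right) - 231791\right) \left(141690 + \left(262 - 120332\right)\right) = -357962 - \left(176694 - 231791\right) \left(141690 - 120070\right) = -357962 - \left(-55097\right) 21620 = -357962 - -1191197140 = -357962 + 1191197140 = 1190839178$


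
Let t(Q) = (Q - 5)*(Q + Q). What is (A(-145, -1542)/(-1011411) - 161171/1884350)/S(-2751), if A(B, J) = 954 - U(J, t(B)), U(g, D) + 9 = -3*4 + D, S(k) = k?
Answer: 9208682059/582555525156150 ≈ 1.5807e-5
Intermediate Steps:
t(Q) = 2*Q*(-5 + Q) (t(Q) = (-5 + Q)*(2*Q) = 2*Q*(-5 + Q))
U(g, D) = -21 + D (U(g, D) = -9 + (-3*4 + D) = -9 + (-12 + D) = -21 + D)
A(B, J) = 975 - 2*B*(-5 + B) (A(B, J) = 954 - (-21 + 2*B*(-5 + B)) = 954 + (21 - 2*B*(-5 + B)) = 975 - 2*B*(-5 + B))
(A(-145, -1542)/(-1011411) - 161171/1884350)/S(-2751) = ((975 - 2*(-145)*(-5 - 145))/(-1011411) - 161171/1884350)/(-2751) = ((975 - 2*(-145)*(-150))*(-1/1011411) - 161171*1/1884350)*(-1/2751) = ((975 - 43500)*(-1/1011411) - 161171/1884350)*(-1/2751) = (-42525*(-1/1011411) - 161171/1884350)*(-1/2751) = (4725/112379 - 161171/1884350)*(-1/2751) = -9208682059/211761368650*(-1/2751) = 9208682059/582555525156150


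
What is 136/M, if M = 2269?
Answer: 136/2269 ≈ 0.059938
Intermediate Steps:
136/M = 136/2269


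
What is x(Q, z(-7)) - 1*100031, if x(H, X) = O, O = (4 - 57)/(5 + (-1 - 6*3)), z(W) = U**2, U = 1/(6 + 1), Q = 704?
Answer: -1400381/14 ≈ -1.0003e+5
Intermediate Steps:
U = 1/7 ≈ 0.14286
z(W) = 1/49 (z(W) = (1/7)**2 = 1/49)
O = 53/14 (O = -53/(5 + (-1 - 18)) = -53/(5 - 19) = -53/(-14) = -53*(-1/14) = 53/14 ≈ 3.7857)
x(H, X) = 53/14
x(Q, z(-7)) - 1*100031 = 53/14 - 1*100031 = 53/14 - 100031 = -1400381/14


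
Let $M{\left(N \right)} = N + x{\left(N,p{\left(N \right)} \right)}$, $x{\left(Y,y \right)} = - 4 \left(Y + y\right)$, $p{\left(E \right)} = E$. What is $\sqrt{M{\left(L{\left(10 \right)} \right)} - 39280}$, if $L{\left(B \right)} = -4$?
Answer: $2 i \sqrt{9813} \approx 198.12 i$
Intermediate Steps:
$x{\left(Y,y \right)} = - 4 Y - 4 y$
$M{\left(N \right)} = - 7 N$ ($M{\left(N \right)} = N - 8 N = - 7 N$)
$\sqrt{M{\left(L{\left(10 \right)} \right)} - 39280} = \sqrt{\left(-7\right) \left(-4\right) - 39280} = \sqrt{28 - 39280} = \sqrt{-39252} = 2 i \sqrt{9813}$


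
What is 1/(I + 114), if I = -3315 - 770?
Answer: -1/3971 ≈ -0.00025183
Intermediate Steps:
I = -4085
1/(I + 114) = 1/(-4085 + 114) = 1/(-3971) = -1/3971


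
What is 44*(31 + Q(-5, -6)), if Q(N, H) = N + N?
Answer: 924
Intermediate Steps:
Q(N, H) = 2*N
44*(31 + Q(-5, -6)) = 44*(31 + 2*(-5)) = 44*(31 - 10) = 44*21 = 924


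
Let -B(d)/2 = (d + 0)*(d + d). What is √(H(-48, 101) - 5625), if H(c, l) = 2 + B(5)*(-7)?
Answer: 3*I*√547 ≈ 70.164*I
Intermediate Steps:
B(d) = -4*d² (B(d) = -2*(d + 0)*(d + d) = -2*d*2*d = -4*d²)
H(c, l) = 702 (H(c, l) = 2 - 4*5²*(-7) = 2 - 4*25*(-7) = 2 - 100*(-7) = 2 + 700 = 702)
√(H(-48, 101) - 5625) = √(702 - 5625) = √(-4923) = 3*I*√547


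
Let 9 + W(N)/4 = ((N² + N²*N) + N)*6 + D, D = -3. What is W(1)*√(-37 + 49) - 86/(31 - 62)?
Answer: 86/31 + 48*√3 ≈ 85.913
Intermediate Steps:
W(N) = -48 + 24*N + 24*N² + 24*N³ (W(N) = -36 + 4*(((N² + N²*N) + N)*6 - 3) = -36 + 4*(((N² + N³) + N)*6 - 3) = -36 + 4*((N + N² + N³)*6 - 3) = -36 + 4*((6*N + 6*N² + 6*N³) - 3) = -36 + 4*(-3 + 6*N + 6*N² + 6*N³) = -36 + (-12 + 24*N + 24*N² + 24*N³) = -48 + 24*N + 24*N² + 24*N³)
W(1)*√(-37 + 49) - 86/(31 - 62) = (-48 + 24*1 + 24*1² + 24*1³)*√(-37 + 49) - 86/(31 - 62) = (-48 + 24 + 24*1 + 24*1)*√12 - 86/(-31) = (-48 + 24 + 24 + 24)*(2*√3) - 86*(-1/31) = 24*(2*√3) + 86/31 = 48*√3 + 86/31 = 86/31 + 48*√3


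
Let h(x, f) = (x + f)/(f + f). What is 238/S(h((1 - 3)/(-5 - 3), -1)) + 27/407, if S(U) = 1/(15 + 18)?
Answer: 3196605/407 ≈ 7854.1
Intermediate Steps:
h(x, f) = (f + x)/(2*f) (h(x, f) = (f + x)/((2*f)) = (f + x)*(1/(2*f)) = (f + x)/(2*f))
S(U) = 1/33
238/S(h((1 - 3)/(-5 - 3), -1)) + 27/407 = 238/(1/33) + 27/407 = 238*33 + 27*(1/407) = 7854 + 27/407 = 3196605/407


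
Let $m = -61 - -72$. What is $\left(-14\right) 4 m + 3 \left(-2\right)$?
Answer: $-622$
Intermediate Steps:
$m = 11$ ($m = -61 + 72 = 11$)
$\left(-14\right) 4 m + 3 \left(-2\right) = \left(-14\right) 4 \cdot 11 + 3 \left(-2\right) = \left(-56\right) 11 - 6 = -616 - 6 = -622$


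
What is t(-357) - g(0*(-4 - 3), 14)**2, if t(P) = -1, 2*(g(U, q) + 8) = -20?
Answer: -325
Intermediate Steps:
g(U, q) = -18 (g(U, q) = -8 + (1/2)*(-20) = -8 - 10 = -18)
t(-357) - g(0*(-4 - 3), 14)**2 = -1 - 1*(-18)**2 = -1 - 1*324 = -1 - 324 = -325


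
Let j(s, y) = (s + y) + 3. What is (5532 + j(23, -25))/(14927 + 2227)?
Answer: 5533/17154 ≈ 0.32255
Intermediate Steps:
j(s, y) = 3 + s + y
(5532 + j(23, -25))/(14927 + 2227) = (5532 + (3 + 23 - 25))/(14927 + 2227) = (5532 + 1)/17154 = 5533*(1/17154) = 5533/17154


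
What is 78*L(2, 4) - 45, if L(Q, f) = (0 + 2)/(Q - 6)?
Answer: -84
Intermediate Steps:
L(Q, f) = 2/(-6 + Q)
78*L(2, 4) - 45 = 78*(2/(-6 + 2)) - 45 = 78*(2/(-4)) - 45 = 78*(2*(-¼)) - 45 = 78*(-½) - 45 = -39 - 45 = -84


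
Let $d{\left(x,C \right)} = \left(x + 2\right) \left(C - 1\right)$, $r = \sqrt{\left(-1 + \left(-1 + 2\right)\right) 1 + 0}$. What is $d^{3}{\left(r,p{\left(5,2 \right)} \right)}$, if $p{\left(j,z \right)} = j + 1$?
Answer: $1000$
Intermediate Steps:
$p{\left(j,z \right)} = 1 + j$
$r = 0$ ($r = \sqrt{\left(-1 + 1\right) 1 + 0} = \sqrt{0 \cdot 1 + 0} = \sqrt{0 + 0} = \sqrt{0} = 0$)
$d{\left(x,C \right)} = \left(-1 + C\right) \left(2 + x\right)$ ($d{\left(x,C \right)} = \left(2 + x\right) \left(-1 + C\right) = \left(-1 + C\right) \left(2 + x\right)$)
$d^{3}{\left(r,p{\left(5,2 \right)} \right)} = \left(-2 - 0 + 2 \left(1 + 5\right) + \left(1 + 5\right) 0\right)^{3} = \left(-2 + 0 + 2 \cdot 6 + 6 \cdot 0\right)^{3} = \left(-2 + 0 + 12 + 0\right)^{3} = 10^{3} = 1000$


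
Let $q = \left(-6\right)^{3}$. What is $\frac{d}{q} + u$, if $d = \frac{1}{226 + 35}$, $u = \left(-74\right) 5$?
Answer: $- \frac{20859121}{56376} \approx -370.0$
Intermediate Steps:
$u = -370$
$d = \frac{1}{261} \approx 0.0038314$
$q = -216$
$\frac{d}{q} + u = \frac{1}{261 \left(-216\right)} - 370 = \frac{1}{261} \left(- \frac{1}{216}\right) - 370 = - \frac{1}{56376} - 370 = - \frac{20859121}{56376}$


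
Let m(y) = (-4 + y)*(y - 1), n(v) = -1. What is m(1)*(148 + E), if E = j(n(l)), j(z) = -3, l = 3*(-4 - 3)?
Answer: 0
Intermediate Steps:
l = -21 (l = 3*(-7) = -21)
m(y) = (-1 + y)*(-4 + y) (m(y) = (-4 + y)*(-1 + y) = (-1 + y)*(-4 + y))
E = -3
m(1)*(148 + E) = (4 + 1² - 5*1)*(148 - 3) = (4 + 1 - 5)*145 = 0*145 = 0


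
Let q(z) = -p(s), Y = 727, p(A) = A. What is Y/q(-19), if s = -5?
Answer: 727/5 ≈ 145.40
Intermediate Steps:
q(z) = 5 (q(z) = -1*(-5) = 5)
Y/q(-19) = 727/5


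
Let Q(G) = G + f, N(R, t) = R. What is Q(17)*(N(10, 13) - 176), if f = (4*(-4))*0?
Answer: -2822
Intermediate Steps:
f = 0 (f = -16*0 = 0)
Q(G) = G (Q(G) = G + 0 = G)
Q(17)*(N(10, 13) - 176) = 17*(10 - 176) = 17*(-166) = -2822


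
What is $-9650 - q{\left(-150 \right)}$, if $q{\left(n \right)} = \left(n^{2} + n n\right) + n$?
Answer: $-54500$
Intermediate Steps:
$q{\left(n \right)} = n + 2 n^{2}$ ($q{\left(n \right)} = \left(n^{2} + n^{2}\right) + n = 2 n^{2} + n = n + 2 n^{2}$)
$-9650 - q{\left(-150 \right)} = -9650 - - 150 \left(1 + 2 \left(-150\right)\right) = -9650 - - 150 \left(1 - 300\right) = -9650 - \left(-150\right) \left(-299\right) = -9650 - 44850 = -54500$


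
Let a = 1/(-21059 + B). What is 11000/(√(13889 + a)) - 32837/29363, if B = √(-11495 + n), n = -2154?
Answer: -32837/29363 + 11000/√(13889 - 1/(21059 - I*√13649)) ≈ 92.219 + 8.8515e-10*I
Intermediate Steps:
B = I*√13649 (B = √(-11495 - 2154) = √(-13649) = I*√13649 ≈ 116.83*I)
a = 1/(-21059 + I*√13649) ≈ -4.7484e-5 - 2.634e-7*I
11000/(√(13889 + a)) - 32837/29363 = 11000/(√(13889 + (-21059/443495130 - I*√13649/443495130))) - 32837/29363 = 11000/(√(6159703839511/443495130 - I*√13649/443495130)) - 32837*1/29363 = 11000/√(6159703839511/443495130 - I*√13649/443495130) - 32837/29363 = -32837/29363 + 11000/√(6159703839511/443495130 - I*√13649/443495130)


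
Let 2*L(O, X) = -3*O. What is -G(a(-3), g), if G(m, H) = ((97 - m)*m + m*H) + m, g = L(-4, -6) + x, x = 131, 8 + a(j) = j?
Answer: 2706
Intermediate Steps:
a(j) = -8 + j
L(O, X) = -3*O/2 (L(O, X) = (-3*O)/2 = -3*O/2)
g = 137 (g = -3/2*(-4) + 131 = 6 + 131 = 137)
G(m, H) = m + H*m + m*(97 - m) (G(m, H) = (m*(97 - m) + H*m) + m = (H*m + m*(97 - m)) + m = m + H*m + m*(97 - m))
-G(a(-3), g) = -(-8 - 3)*(98 + 137 - (-8 - 3)) = -(-11)*(98 + 137 - 1*(-11)) = -(-11)*(98 + 137 + 11) = -(-11)*246 = -1*(-2706) = 2706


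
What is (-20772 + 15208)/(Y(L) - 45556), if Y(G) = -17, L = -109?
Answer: 5564/45573 ≈ 0.12209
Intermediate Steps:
(-20772 + 15208)/(Y(L) - 45556) = (-20772 + 15208)/(-17 - 45556) = -5564/(-45573) = -5564*(-1/45573) = 5564/45573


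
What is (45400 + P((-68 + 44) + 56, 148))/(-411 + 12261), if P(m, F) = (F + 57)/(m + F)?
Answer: 1634441/426600 ≈ 3.8313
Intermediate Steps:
P(m, F) = (57 + F)/(F + m)
(45400 + P((-68 + 44) + 56, 148))/(-411 + 12261) = (45400 + (57 + 148)/(148 + ((-68 + 44) + 56)))/(-411 + 12261) = (45400 + 205/(148 + (-24 + 56)))/11850 = (45400 + 205/(148 + 32))*(1/11850) = (45400 + 205/180)*(1/11850) = (45400 + (1/180)*205)*(1/11850) = (45400 + 41/36)*(1/11850) = (1634441/36)*(1/11850) = 1634441/426600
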